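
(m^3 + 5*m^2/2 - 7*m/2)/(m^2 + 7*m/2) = m - 1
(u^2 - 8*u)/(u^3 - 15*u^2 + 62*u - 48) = u/(u^2 - 7*u + 6)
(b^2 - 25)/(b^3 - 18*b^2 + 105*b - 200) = (b + 5)/(b^2 - 13*b + 40)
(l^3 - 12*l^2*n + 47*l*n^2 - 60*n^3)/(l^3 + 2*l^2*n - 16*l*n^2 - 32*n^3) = (l^2 - 8*l*n + 15*n^2)/(l^2 + 6*l*n + 8*n^2)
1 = 1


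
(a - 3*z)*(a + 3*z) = a^2 - 9*z^2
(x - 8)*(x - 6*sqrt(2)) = x^2 - 6*sqrt(2)*x - 8*x + 48*sqrt(2)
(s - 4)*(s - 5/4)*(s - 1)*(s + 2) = s^4 - 17*s^3/4 - 9*s^2/4 + 31*s/2 - 10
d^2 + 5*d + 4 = (d + 1)*(d + 4)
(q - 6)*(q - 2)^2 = q^3 - 10*q^2 + 28*q - 24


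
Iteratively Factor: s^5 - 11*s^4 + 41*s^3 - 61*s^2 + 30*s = (s)*(s^4 - 11*s^3 + 41*s^2 - 61*s + 30) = s*(s - 1)*(s^3 - 10*s^2 + 31*s - 30) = s*(s - 3)*(s - 1)*(s^2 - 7*s + 10) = s*(s - 3)*(s - 2)*(s - 1)*(s - 5)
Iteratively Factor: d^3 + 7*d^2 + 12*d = (d + 4)*(d^2 + 3*d) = (d + 3)*(d + 4)*(d)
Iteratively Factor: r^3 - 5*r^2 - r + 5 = (r - 1)*(r^2 - 4*r - 5) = (r - 5)*(r - 1)*(r + 1)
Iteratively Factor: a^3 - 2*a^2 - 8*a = (a - 4)*(a^2 + 2*a) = (a - 4)*(a + 2)*(a)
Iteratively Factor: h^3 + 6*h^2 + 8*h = (h + 2)*(h^2 + 4*h) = h*(h + 2)*(h + 4)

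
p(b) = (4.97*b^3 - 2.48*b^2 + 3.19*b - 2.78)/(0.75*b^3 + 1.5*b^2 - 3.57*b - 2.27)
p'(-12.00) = 0.24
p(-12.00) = 8.65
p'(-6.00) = 2.51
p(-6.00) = 13.33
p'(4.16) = -0.11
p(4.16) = 5.18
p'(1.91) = -85.78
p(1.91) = 17.95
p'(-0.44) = -118.89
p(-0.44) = 10.76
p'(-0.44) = -118.89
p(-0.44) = 10.76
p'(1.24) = -9.56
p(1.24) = -2.31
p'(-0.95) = -4.44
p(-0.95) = -6.72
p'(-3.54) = 170.10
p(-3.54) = 64.69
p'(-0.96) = -4.01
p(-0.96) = -6.68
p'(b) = (-2.25*b^2 - 3.0*b + 3.57)*(4.97*b^3 - 2.48*b^2 + 3.19*b - 2.78)/(0.75*b^3 + 1.5*b^2 - 3.57*b - 2.27)^2 + (14.91*b^2 - 4.96*b + 3.19)/(0.75*b^3 + 1.5*b^2 - 3.57*b - 2.27)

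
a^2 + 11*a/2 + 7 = (a + 2)*(a + 7/2)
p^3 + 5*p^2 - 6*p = p*(p - 1)*(p + 6)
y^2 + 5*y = y*(y + 5)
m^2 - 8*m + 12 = (m - 6)*(m - 2)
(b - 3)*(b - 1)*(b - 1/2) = b^3 - 9*b^2/2 + 5*b - 3/2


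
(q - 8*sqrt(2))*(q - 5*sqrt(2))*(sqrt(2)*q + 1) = sqrt(2)*q^3 - 25*q^2 + 67*sqrt(2)*q + 80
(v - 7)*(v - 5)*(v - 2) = v^3 - 14*v^2 + 59*v - 70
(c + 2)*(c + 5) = c^2 + 7*c + 10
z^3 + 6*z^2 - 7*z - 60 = (z - 3)*(z + 4)*(z + 5)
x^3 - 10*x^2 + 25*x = x*(x - 5)^2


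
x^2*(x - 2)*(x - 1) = x^4 - 3*x^3 + 2*x^2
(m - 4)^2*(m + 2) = m^3 - 6*m^2 + 32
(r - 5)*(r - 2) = r^2 - 7*r + 10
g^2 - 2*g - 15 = (g - 5)*(g + 3)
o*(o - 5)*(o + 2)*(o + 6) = o^4 + 3*o^3 - 28*o^2 - 60*o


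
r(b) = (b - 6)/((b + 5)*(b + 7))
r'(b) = -(b - 6)/((b + 5)*(b + 7)^2) - (b - 6)/((b + 5)^2*(b + 7)) + 1/((b + 5)*(b + 7)) = (-b^2 + 12*b + 107)/(b^4 + 24*b^3 + 214*b^2 + 840*b + 1225)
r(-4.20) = -4.55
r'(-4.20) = 7.76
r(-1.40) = -0.37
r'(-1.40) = 0.22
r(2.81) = -0.04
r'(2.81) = 0.02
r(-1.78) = -0.46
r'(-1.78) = 0.29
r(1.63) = -0.08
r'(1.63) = 0.04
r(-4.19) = -4.48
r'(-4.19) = 7.56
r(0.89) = -0.11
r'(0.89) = 0.05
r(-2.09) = -0.57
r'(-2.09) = 0.38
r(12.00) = 0.02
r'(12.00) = 0.00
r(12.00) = 0.02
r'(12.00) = 0.00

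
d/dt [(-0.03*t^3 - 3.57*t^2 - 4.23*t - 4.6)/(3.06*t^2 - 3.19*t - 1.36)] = (-0.0918*t^4 + 0.191399999999998*t^3 + 24.4545*t^2 + 37.8624*t - 8.9212)/(9.3636*t^4 - 19.5228*t^3 + 1.8529*t^2 + 8.6768*t + 1.8496)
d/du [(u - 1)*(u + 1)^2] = (u + 1)*(3*u - 1)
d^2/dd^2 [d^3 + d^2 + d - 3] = 6*d + 2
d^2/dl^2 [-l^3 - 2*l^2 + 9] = -6*l - 4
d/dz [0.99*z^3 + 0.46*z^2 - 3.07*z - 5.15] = 2.97*z^2 + 0.92*z - 3.07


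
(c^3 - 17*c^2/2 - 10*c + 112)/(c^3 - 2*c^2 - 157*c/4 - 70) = 2*(c - 4)/(2*c + 5)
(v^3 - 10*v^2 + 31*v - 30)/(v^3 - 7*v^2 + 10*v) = (v - 3)/v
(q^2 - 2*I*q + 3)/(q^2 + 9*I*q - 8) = (q - 3*I)/(q + 8*I)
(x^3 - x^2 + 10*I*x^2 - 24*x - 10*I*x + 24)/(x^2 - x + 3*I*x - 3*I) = (x^2 + 10*I*x - 24)/(x + 3*I)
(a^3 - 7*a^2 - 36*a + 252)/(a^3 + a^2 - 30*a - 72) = (a^2 - a - 42)/(a^2 + 7*a + 12)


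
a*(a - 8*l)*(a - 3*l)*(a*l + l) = a^4*l - 11*a^3*l^2 + a^3*l + 24*a^2*l^3 - 11*a^2*l^2 + 24*a*l^3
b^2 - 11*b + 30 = (b - 6)*(b - 5)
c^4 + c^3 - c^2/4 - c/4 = c*(c - 1/2)*(c + 1/2)*(c + 1)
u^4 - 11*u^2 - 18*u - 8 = (u - 4)*(u + 1)^2*(u + 2)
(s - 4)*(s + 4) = s^2 - 16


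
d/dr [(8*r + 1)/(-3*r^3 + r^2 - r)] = (48*r^3 + r^2 - 2*r + 1)/(r^2*(9*r^4 - 6*r^3 + 7*r^2 - 2*r + 1))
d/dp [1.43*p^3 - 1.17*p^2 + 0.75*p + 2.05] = 4.29*p^2 - 2.34*p + 0.75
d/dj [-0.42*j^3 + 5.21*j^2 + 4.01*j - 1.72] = -1.26*j^2 + 10.42*j + 4.01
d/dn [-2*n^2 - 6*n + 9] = -4*n - 6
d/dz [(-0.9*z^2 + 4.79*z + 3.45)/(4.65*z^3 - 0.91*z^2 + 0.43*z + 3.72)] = (4.185*z^4 - 44.547*z^3 - 44.1556*z^2 - 0.417*z + 16.3353)/(21.6225*z^6 - 8.463*z^5 + 4.8271*z^4 + 33.8134*z^3 - 6.5855*z^2 + 3.1992*z + 13.8384)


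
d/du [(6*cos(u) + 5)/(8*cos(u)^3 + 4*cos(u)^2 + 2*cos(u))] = (48*cos(u)^3 + 72*cos(u)^2 + 20*cos(u) + 5)*sin(u)/(2*(-4*sin(u)^2 + 2*cos(u) + 5)^2*cos(u)^2)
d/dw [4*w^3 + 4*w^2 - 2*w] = 12*w^2 + 8*w - 2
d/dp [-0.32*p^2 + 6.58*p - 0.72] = 6.58 - 0.64*p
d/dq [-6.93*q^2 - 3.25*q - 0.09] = -13.86*q - 3.25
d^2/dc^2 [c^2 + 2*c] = 2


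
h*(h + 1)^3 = h^4 + 3*h^3 + 3*h^2 + h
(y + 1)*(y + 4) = y^2 + 5*y + 4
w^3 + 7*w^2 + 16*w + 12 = (w + 2)^2*(w + 3)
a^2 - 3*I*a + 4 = (a - 4*I)*(a + I)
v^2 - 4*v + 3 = (v - 3)*(v - 1)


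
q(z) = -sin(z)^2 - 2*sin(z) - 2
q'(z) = -2*sin(z)*cos(z) - 2*cos(z) = -2*(sin(z) + 1)*cos(z)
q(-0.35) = -1.43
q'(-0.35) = -1.23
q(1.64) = -4.99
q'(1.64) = 0.28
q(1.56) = -5.00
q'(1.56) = -0.04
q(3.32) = -1.68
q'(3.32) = 1.62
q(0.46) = -3.08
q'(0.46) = -2.59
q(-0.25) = -1.57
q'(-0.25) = -1.46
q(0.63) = -3.53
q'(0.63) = -2.57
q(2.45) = -3.68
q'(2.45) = 2.52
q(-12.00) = -3.36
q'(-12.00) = -2.59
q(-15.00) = -1.12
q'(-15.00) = 0.53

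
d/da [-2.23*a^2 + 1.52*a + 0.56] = 1.52 - 4.46*a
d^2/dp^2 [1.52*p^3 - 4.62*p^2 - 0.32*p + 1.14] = 9.12*p - 9.24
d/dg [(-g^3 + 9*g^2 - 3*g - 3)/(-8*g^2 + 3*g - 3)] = 2*(4*g^4 - 3*g^3 + 6*g^2 - 51*g + 9)/(64*g^4 - 48*g^3 + 57*g^2 - 18*g + 9)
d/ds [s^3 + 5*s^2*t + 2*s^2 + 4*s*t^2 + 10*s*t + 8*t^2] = 3*s^2 + 10*s*t + 4*s + 4*t^2 + 10*t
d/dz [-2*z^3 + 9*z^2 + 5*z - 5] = -6*z^2 + 18*z + 5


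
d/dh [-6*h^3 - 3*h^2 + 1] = 6*h*(-3*h - 1)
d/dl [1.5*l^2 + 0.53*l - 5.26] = 3.0*l + 0.53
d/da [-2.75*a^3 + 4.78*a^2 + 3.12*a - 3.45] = -8.25*a^2 + 9.56*a + 3.12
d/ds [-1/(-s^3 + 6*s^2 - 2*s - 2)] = (-3*s^2 + 12*s - 2)/(s^3 - 6*s^2 + 2*s + 2)^2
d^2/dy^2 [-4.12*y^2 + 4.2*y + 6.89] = -8.24000000000000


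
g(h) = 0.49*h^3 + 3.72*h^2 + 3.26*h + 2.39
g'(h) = 1.47*h^2 + 7.44*h + 3.26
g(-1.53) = 4.36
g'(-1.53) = -4.68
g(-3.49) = 15.49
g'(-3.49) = -4.80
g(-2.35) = 8.91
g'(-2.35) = -6.11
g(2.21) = 33.05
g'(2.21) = 26.88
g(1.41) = 15.76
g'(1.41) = 16.67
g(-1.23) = 3.10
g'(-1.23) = -3.67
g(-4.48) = 18.39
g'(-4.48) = -0.57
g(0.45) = 4.65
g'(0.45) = 6.91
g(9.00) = 690.26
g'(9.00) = 189.29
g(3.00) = 58.88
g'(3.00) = 38.81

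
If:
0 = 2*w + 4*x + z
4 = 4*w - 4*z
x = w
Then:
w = 1/7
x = 1/7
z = -6/7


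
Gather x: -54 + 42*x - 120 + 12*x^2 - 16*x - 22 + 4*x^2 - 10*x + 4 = 16*x^2 + 16*x - 192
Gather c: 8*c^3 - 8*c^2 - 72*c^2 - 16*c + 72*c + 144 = 8*c^3 - 80*c^2 + 56*c + 144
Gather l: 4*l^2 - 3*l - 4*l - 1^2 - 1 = 4*l^2 - 7*l - 2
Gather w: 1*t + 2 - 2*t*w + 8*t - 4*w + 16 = 9*t + w*(-2*t - 4) + 18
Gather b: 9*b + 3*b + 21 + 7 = 12*b + 28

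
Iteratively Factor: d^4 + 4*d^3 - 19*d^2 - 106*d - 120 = (d + 2)*(d^3 + 2*d^2 - 23*d - 60) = (d + 2)*(d + 4)*(d^2 - 2*d - 15) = (d - 5)*(d + 2)*(d + 4)*(d + 3)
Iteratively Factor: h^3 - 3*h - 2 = (h + 1)*(h^2 - h - 2) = (h + 1)^2*(h - 2)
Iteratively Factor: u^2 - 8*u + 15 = (u - 5)*(u - 3)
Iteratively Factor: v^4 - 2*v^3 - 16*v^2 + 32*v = (v - 4)*(v^3 + 2*v^2 - 8*v) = (v - 4)*(v + 4)*(v^2 - 2*v) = (v - 4)*(v - 2)*(v + 4)*(v)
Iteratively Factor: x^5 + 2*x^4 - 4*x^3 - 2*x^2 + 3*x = (x)*(x^4 + 2*x^3 - 4*x^2 - 2*x + 3) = x*(x + 3)*(x^3 - x^2 - x + 1) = x*(x + 1)*(x + 3)*(x^2 - 2*x + 1) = x*(x - 1)*(x + 1)*(x + 3)*(x - 1)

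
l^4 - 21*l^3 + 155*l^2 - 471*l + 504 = (l - 8)*(l - 7)*(l - 3)^2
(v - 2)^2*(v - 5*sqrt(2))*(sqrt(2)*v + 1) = sqrt(2)*v^4 - 9*v^3 - 4*sqrt(2)*v^3 - sqrt(2)*v^2 + 36*v^2 - 36*v + 20*sqrt(2)*v - 20*sqrt(2)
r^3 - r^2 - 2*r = r*(r - 2)*(r + 1)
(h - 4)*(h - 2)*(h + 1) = h^3 - 5*h^2 + 2*h + 8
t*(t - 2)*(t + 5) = t^3 + 3*t^2 - 10*t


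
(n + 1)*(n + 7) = n^2 + 8*n + 7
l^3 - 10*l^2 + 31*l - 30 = (l - 5)*(l - 3)*(l - 2)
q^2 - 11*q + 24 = (q - 8)*(q - 3)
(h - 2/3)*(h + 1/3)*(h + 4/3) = h^3 + h^2 - 2*h/3 - 8/27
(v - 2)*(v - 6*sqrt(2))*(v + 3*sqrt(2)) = v^3 - 3*sqrt(2)*v^2 - 2*v^2 - 36*v + 6*sqrt(2)*v + 72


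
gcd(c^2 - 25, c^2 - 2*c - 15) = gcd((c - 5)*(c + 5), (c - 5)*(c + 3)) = c - 5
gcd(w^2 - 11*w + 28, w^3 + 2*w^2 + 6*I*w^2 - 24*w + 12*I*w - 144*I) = w - 4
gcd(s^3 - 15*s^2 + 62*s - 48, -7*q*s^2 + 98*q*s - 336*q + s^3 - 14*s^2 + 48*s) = s^2 - 14*s + 48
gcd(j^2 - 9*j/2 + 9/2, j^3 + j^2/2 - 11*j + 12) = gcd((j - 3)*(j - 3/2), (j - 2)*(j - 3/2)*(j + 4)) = j - 3/2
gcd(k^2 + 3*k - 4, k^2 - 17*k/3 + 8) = 1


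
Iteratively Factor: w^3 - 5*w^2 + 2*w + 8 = (w + 1)*(w^2 - 6*w + 8) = (w - 2)*(w + 1)*(w - 4)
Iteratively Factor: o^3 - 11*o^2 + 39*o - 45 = (o - 3)*(o^2 - 8*o + 15) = (o - 3)^2*(o - 5)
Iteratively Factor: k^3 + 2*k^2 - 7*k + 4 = (k + 4)*(k^2 - 2*k + 1) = (k - 1)*(k + 4)*(k - 1)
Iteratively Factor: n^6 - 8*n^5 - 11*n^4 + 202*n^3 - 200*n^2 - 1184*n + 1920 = (n - 5)*(n^5 - 3*n^4 - 26*n^3 + 72*n^2 + 160*n - 384) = (n - 5)*(n + 3)*(n^4 - 6*n^3 - 8*n^2 + 96*n - 128) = (n - 5)*(n - 4)*(n + 3)*(n^3 - 2*n^2 - 16*n + 32) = (n - 5)*(n - 4)*(n - 2)*(n + 3)*(n^2 - 16) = (n - 5)*(n - 4)*(n - 2)*(n + 3)*(n + 4)*(n - 4)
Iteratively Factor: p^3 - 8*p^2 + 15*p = (p)*(p^2 - 8*p + 15) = p*(p - 3)*(p - 5)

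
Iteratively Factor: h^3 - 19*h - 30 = (h - 5)*(h^2 + 5*h + 6) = (h - 5)*(h + 3)*(h + 2)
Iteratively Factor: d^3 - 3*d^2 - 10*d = (d - 5)*(d^2 + 2*d) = (d - 5)*(d + 2)*(d)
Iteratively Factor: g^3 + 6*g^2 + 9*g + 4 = (g + 1)*(g^2 + 5*g + 4) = (g + 1)^2*(g + 4)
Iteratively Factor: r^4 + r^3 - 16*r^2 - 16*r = (r - 4)*(r^3 + 5*r^2 + 4*r) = (r - 4)*(r + 1)*(r^2 + 4*r) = (r - 4)*(r + 1)*(r + 4)*(r)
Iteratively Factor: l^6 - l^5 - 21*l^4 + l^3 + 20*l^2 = (l - 1)*(l^5 - 21*l^3 - 20*l^2) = (l - 5)*(l - 1)*(l^4 + 5*l^3 + 4*l^2) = l*(l - 5)*(l - 1)*(l^3 + 5*l^2 + 4*l) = l*(l - 5)*(l - 1)*(l + 1)*(l^2 + 4*l) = l*(l - 5)*(l - 1)*(l + 1)*(l + 4)*(l)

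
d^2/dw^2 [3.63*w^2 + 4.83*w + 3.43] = 7.26000000000000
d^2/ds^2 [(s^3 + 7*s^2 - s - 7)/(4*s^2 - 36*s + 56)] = 3*(43*s^3 - 231*s^2 + 273*s + 259)/(2*(s^6 - 27*s^5 + 285*s^4 - 1485*s^3 + 3990*s^2 - 5292*s + 2744))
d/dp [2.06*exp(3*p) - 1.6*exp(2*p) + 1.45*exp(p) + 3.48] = (6.18*exp(2*p) - 3.2*exp(p) + 1.45)*exp(p)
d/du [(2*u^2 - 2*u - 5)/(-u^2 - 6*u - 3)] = 2*(-7*u^2 - 11*u - 12)/(u^4 + 12*u^3 + 42*u^2 + 36*u + 9)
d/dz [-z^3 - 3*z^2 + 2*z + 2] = -3*z^2 - 6*z + 2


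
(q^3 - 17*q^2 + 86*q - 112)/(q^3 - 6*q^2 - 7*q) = (q^2 - 10*q + 16)/(q*(q + 1))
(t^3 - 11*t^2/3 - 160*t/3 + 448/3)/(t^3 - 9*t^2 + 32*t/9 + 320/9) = 3*(t + 7)/(3*t + 5)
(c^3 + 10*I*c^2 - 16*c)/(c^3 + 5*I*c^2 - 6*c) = (c + 8*I)/(c + 3*I)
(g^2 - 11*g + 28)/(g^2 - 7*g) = (g - 4)/g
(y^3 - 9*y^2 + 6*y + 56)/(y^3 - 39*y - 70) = (y - 4)/(y + 5)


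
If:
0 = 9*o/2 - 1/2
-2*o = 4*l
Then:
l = -1/18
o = 1/9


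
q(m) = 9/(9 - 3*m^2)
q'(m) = 54*m/(9 - 3*m^2)^2 = 6*m/(m^2 - 3)^2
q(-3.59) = -0.30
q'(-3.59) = -0.22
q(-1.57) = 5.61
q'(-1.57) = -32.90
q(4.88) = -0.14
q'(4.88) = 0.07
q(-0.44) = 1.07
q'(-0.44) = -0.34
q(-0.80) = 1.27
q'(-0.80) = -0.86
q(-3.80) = -0.26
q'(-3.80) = -0.17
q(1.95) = -3.74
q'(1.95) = 18.17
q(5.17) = -0.13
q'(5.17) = 0.06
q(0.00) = 1.00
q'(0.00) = 0.00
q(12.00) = -0.02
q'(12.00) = 0.00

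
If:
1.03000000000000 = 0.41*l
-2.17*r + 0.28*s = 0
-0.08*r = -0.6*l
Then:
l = 2.51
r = 18.84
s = 146.02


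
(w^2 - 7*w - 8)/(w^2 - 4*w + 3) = (w^2 - 7*w - 8)/(w^2 - 4*w + 3)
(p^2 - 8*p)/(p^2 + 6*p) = (p - 8)/(p + 6)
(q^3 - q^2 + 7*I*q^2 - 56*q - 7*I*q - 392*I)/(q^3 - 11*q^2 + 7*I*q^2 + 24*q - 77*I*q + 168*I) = (q + 7)/(q - 3)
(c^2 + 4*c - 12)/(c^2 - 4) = (c + 6)/(c + 2)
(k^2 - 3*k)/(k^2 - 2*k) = (k - 3)/(k - 2)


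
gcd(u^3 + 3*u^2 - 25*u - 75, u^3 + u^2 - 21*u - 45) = u^2 - 2*u - 15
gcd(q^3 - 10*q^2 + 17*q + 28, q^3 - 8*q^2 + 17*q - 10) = 1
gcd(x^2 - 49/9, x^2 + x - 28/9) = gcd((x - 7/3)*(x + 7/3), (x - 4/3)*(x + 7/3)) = x + 7/3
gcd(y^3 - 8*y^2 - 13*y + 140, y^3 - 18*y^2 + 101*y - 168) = y - 7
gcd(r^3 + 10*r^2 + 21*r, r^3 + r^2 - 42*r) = r^2 + 7*r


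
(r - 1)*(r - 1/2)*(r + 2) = r^3 + r^2/2 - 5*r/2 + 1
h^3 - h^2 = h^2*(h - 1)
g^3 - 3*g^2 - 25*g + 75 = (g - 5)*(g - 3)*(g + 5)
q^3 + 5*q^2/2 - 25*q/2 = q*(q - 5/2)*(q + 5)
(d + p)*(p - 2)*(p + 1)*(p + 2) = d*p^3 + d*p^2 - 4*d*p - 4*d + p^4 + p^3 - 4*p^2 - 4*p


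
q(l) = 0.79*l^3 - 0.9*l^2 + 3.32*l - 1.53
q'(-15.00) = 563.57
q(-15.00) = -2920.08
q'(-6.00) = 99.44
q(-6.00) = -224.49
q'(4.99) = 53.35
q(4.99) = 90.79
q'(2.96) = 18.76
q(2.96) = 20.90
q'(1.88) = 8.31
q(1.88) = 6.78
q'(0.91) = 3.64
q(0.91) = 1.34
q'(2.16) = 10.49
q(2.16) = 9.40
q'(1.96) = 8.90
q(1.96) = 7.47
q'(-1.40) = 10.49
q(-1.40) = -10.11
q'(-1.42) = 10.65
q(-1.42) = -10.32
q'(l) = 2.37*l^2 - 1.8*l + 3.32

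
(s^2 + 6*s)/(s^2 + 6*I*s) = (s + 6)/(s + 6*I)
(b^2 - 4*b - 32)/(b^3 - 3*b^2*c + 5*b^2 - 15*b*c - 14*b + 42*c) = (b^2 - 4*b - 32)/(b^3 - 3*b^2*c + 5*b^2 - 15*b*c - 14*b + 42*c)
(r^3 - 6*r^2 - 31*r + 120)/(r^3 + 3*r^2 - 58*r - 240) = (r - 3)/(r + 6)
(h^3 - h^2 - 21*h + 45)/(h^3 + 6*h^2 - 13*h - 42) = (h^2 + 2*h - 15)/(h^2 + 9*h + 14)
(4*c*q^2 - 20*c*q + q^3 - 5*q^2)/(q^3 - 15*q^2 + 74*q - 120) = q*(4*c + q)/(q^2 - 10*q + 24)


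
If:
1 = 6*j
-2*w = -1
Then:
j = 1/6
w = 1/2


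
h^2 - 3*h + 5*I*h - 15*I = (h - 3)*(h + 5*I)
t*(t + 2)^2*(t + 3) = t^4 + 7*t^3 + 16*t^2 + 12*t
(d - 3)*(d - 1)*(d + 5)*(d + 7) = d^4 + 8*d^3 - 10*d^2 - 104*d + 105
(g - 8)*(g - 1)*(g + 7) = g^3 - 2*g^2 - 55*g + 56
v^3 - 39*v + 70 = (v - 5)*(v - 2)*(v + 7)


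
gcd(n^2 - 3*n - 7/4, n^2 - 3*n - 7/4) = n^2 - 3*n - 7/4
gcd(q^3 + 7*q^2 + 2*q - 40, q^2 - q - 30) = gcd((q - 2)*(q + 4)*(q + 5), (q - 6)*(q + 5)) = q + 5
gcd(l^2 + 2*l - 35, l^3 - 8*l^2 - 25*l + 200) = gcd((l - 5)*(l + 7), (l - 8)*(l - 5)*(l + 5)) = l - 5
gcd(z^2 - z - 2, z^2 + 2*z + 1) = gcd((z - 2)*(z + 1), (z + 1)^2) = z + 1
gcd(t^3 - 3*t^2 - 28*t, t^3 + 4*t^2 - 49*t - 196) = t^2 - 3*t - 28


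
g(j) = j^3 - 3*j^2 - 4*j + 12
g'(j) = 3*j^2 - 6*j - 4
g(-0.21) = 12.70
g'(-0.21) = -2.61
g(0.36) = 10.22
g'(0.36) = -5.77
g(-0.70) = 12.99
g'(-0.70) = 1.67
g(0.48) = 9.50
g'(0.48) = -6.19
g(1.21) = 4.54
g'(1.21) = -6.87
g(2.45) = -1.10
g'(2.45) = -0.69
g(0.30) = 10.56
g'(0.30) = -5.53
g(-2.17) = -3.67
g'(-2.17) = 23.15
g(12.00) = 1260.00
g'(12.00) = 356.00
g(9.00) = 462.00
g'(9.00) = 185.00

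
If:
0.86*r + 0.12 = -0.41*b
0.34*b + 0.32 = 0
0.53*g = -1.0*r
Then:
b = -0.94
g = -0.58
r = 0.31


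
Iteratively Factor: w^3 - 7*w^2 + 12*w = (w - 3)*(w^2 - 4*w) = (w - 4)*(w - 3)*(w)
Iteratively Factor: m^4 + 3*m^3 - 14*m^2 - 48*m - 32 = (m + 1)*(m^3 + 2*m^2 - 16*m - 32) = (m + 1)*(m + 4)*(m^2 - 2*m - 8) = (m + 1)*(m + 2)*(m + 4)*(m - 4)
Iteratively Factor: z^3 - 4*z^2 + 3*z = (z - 3)*(z^2 - z) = (z - 3)*(z - 1)*(z)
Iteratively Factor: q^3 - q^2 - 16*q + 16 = (q - 1)*(q^2 - 16) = (q - 4)*(q - 1)*(q + 4)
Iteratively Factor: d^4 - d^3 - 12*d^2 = (d)*(d^3 - d^2 - 12*d) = d*(d + 3)*(d^2 - 4*d) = d^2*(d + 3)*(d - 4)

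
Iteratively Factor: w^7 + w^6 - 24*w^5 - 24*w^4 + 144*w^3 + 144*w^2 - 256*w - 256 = (w + 4)*(w^6 - 3*w^5 - 12*w^4 + 24*w^3 + 48*w^2 - 48*w - 64) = (w - 2)*(w + 4)*(w^5 - w^4 - 14*w^3 - 4*w^2 + 40*w + 32) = (w - 4)*(w - 2)*(w + 4)*(w^4 + 3*w^3 - 2*w^2 - 12*w - 8) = (w - 4)*(w - 2)^2*(w + 4)*(w^3 + 5*w^2 + 8*w + 4) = (w - 4)*(w - 2)^2*(w + 1)*(w + 4)*(w^2 + 4*w + 4) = (w - 4)*(w - 2)^2*(w + 1)*(w + 2)*(w + 4)*(w + 2)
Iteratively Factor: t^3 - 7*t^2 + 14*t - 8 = (t - 1)*(t^2 - 6*t + 8) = (t - 2)*(t - 1)*(t - 4)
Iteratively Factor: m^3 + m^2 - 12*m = (m)*(m^2 + m - 12) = m*(m - 3)*(m + 4)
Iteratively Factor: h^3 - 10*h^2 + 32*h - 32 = (h - 4)*(h^2 - 6*h + 8) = (h - 4)^2*(h - 2)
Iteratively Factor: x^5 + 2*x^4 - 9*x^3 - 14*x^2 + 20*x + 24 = (x - 2)*(x^4 + 4*x^3 - x^2 - 16*x - 12) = (x - 2)*(x + 3)*(x^3 + x^2 - 4*x - 4) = (x - 2)^2*(x + 3)*(x^2 + 3*x + 2) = (x - 2)^2*(x + 1)*(x + 3)*(x + 2)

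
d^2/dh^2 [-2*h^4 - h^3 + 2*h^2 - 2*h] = -24*h^2 - 6*h + 4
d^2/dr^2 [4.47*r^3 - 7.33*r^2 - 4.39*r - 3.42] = 26.82*r - 14.66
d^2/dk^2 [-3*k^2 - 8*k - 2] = -6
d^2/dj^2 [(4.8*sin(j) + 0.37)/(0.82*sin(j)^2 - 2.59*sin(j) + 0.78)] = (-3.22752*sin(j)^5 - 11.189392*sin(j)^4 + 27.232938*sin(j)^3 - 9.73962100000002*sin(j)^2 - 26.80311*sin(j) + 23.88461)/(0.551368*sin(j)^6 - 5.224548*sin(j)^5 + 18.075342*sin(j)^4 - 27.313363*sin(j)^3 + 17.193618*sin(j)^2 - 4.727268*sin(j) + 0.474552)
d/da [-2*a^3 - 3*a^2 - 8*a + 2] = -6*a^2 - 6*a - 8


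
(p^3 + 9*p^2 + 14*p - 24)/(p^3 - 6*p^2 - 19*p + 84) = (p^2 + 5*p - 6)/(p^2 - 10*p + 21)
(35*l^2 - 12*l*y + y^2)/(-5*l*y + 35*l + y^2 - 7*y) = (-7*l + y)/(y - 7)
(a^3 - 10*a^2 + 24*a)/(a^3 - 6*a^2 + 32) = a*(a - 6)/(a^2 - 2*a - 8)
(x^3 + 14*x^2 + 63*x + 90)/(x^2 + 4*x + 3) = (x^2 + 11*x + 30)/(x + 1)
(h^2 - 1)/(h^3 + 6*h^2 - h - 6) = 1/(h + 6)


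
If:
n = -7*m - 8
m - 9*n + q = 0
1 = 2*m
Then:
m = 1/2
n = -23/2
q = -104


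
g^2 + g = g*(g + 1)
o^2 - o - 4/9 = (o - 4/3)*(o + 1/3)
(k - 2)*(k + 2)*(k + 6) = k^3 + 6*k^2 - 4*k - 24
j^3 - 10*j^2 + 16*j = j*(j - 8)*(j - 2)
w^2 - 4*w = w*(w - 4)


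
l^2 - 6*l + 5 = (l - 5)*(l - 1)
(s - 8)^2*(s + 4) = s^3 - 12*s^2 + 256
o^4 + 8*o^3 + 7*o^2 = o^2*(o + 1)*(o + 7)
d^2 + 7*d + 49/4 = (d + 7/2)^2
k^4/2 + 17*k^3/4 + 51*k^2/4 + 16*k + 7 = (k/2 + 1)*(k + 1)*(k + 2)*(k + 7/2)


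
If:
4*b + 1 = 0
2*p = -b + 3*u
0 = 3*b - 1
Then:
No Solution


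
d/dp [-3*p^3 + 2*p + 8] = 2 - 9*p^2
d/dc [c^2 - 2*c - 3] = 2*c - 2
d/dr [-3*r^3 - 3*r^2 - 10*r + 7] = -9*r^2 - 6*r - 10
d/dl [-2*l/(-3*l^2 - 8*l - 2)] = 2*(2 - 3*l^2)/(9*l^4 + 48*l^3 + 76*l^2 + 32*l + 4)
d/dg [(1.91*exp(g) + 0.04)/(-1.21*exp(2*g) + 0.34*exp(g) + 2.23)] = (2.3111*exp(2*g) + 0.0968*exp(g) + 4.2457)*exp(g)/(1.4641*exp(4*g) - 0.8228*exp(3*g) - 5.281*exp(2*g) + 1.5164*exp(g) + 4.9729)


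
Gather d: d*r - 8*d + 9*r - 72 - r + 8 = d*(r - 8) + 8*r - 64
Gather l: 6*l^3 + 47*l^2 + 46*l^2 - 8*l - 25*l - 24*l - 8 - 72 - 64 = 6*l^3 + 93*l^2 - 57*l - 144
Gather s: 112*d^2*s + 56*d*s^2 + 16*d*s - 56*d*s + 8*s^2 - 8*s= s^2*(56*d + 8) + s*(112*d^2 - 40*d - 8)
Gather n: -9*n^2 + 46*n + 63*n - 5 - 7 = -9*n^2 + 109*n - 12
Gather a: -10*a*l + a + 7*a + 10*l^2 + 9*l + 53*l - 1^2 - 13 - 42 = a*(8 - 10*l) + 10*l^2 + 62*l - 56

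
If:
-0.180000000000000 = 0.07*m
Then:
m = -2.57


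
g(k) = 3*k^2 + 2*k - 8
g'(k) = 6*k + 2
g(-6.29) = 98.11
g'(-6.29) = -35.74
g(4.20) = 53.32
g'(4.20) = 27.20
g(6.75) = 142.19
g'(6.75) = 42.50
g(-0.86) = -7.50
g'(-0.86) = -3.16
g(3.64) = 39.03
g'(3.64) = 23.84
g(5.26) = 85.52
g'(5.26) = 33.56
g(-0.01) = -8.02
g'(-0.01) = 1.94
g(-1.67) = -2.97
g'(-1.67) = -8.02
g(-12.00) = 400.00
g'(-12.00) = -70.00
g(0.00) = -8.00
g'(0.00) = 2.00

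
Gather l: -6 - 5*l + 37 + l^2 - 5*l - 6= l^2 - 10*l + 25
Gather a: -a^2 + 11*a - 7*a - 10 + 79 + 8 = -a^2 + 4*a + 77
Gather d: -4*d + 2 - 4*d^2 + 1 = -4*d^2 - 4*d + 3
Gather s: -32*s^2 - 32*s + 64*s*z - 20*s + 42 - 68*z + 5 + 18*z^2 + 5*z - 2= -32*s^2 + s*(64*z - 52) + 18*z^2 - 63*z + 45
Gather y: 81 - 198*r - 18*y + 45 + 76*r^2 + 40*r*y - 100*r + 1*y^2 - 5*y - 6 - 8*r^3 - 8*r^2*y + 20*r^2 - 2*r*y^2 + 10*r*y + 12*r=-8*r^3 + 96*r^2 - 286*r + y^2*(1 - 2*r) + y*(-8*r^2 + 50*r - 23) + 120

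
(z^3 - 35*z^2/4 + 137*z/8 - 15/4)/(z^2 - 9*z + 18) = (8*z^2 - 22*z + 5)/(8*(z - 3))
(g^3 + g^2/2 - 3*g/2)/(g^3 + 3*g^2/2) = (g - 1)/g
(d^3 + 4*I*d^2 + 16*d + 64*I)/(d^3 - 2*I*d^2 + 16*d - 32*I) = (d + 4*I)/(d - 2*I)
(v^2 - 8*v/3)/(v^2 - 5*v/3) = (3*v - 8)/(3*v - 5)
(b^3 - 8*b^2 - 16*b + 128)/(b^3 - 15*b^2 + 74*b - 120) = (b^2 - 4*b - 32)/(b^2 - 11*b + 30)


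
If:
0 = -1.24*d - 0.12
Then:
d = -0.10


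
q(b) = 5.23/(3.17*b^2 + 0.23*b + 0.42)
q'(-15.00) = 0.00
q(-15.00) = 0.01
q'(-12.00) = 0.00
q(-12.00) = 0.01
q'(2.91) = -0.13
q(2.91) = 0.19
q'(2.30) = -0.25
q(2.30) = 0.30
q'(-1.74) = 0.61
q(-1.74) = 0.54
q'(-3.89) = 0.06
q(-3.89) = 0.11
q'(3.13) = -0.10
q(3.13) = 0.16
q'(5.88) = -0.02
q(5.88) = 0.05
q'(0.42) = -13.07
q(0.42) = 4.86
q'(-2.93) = 0.13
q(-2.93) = 0.19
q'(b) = 5.23*(-6.34*b - 0.23)/(3.17*b^2 + 0.23*b + 0.42)^2 = (-33.1582*b - 1.2029)/(3.17*b^2 + 0.23*b + 0.42)^2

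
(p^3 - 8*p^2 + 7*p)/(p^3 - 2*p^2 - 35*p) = (p - 1)/(p + 5)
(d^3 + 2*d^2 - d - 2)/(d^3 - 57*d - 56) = (d^2 + d - 2)/(d^2 - d - 56)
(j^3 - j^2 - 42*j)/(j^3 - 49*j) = (j + 6)/(j + 7)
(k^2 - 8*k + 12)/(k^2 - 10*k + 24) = (k - 2)/(k - 4)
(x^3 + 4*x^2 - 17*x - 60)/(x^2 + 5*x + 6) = (x^2 + x - 20)/(x + 2)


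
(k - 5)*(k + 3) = k^2 - 2*k - 15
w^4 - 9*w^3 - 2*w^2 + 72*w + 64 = (w - 8)*(w - 4)*(w + 1)*(w + 2)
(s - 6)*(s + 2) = s^2 - 4*s - 12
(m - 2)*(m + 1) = m^2 - m - 2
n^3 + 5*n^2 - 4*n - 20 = (n - 2)*(n + 2)*(n + 5)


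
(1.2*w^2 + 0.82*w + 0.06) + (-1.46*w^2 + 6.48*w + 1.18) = -0.26*w^2 + 7.3*w + 1.24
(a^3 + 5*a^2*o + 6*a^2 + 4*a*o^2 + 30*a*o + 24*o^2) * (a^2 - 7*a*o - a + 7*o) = a^5 - 2*a^4*o + 5*a^4 - 31*a^3*o^2 - 10*a^3*o - 6*a^3 - 28*a^2*o^3 - 155*a^2*o^2 + 12*a^2*o - 140*a*o^3 + 186*a*o^2 + 168*o^3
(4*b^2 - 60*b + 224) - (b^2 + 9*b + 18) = 3*b^2 - 69*b + 206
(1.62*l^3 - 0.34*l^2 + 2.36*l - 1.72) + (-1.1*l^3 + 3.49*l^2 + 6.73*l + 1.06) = 0.52*l^3 + 3.15*l^2 + 9.09*l - 0.66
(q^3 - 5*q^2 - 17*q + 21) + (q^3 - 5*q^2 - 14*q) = 2*q^3 - 10*q^2 - 31*q + 21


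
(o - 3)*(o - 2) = o^2 - 5*o + 6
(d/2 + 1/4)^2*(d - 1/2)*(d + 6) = d^4/4 + 13*d^3/8 + 11*d^2/16 - 13*d/32 - 3/16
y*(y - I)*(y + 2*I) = y^3 + I*y^2 + 2*y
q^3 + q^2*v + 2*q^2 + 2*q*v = q*(q + 2)*(q + v)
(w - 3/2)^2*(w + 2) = w^3 - w^2 - 15*w/4 + 9/2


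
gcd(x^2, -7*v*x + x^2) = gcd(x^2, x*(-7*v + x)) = x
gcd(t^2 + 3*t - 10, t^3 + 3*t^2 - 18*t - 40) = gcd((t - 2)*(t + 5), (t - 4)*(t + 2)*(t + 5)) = t + 5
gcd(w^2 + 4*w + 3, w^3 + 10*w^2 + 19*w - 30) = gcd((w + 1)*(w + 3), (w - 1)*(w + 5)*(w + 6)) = 1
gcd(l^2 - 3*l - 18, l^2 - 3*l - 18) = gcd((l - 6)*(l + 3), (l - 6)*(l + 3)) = l^2 - 3*l - 18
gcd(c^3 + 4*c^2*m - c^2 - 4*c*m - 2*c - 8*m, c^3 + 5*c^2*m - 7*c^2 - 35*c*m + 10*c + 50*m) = c - 2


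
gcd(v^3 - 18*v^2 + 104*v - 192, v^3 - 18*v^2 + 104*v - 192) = v^3 - 18*v^2 + 104*v - 192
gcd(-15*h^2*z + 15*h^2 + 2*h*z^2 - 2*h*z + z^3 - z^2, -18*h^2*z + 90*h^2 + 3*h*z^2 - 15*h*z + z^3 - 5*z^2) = -3*h + z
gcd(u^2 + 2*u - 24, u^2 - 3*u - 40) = 1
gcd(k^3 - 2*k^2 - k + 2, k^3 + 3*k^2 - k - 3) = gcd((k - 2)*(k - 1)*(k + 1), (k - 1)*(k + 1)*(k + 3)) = k^2 - 1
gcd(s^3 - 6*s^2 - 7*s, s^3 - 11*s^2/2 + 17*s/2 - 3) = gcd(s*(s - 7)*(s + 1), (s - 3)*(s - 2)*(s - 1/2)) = 1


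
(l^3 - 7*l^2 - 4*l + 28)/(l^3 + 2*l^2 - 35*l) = (l^3 - 7*l^2 - 4*l + 28)/(l*(l^2 + 2*l - 35))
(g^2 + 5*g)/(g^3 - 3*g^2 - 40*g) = 1/(g - 8)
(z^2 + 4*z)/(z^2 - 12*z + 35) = z*(z + 4)/(z^2 - 12*z + 35)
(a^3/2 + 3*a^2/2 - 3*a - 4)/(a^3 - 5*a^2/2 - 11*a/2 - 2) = (a^2 + 2*a - 8)/(2*a^2 - 7*a - 4)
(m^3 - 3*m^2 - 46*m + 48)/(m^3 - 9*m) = (m^3 - 3*m^2 - 46*m + 48)/(m*(m^2 - 9))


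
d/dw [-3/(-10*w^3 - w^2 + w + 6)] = 3*(-30*w^2 - 2*w + 1)/(10*w^3 + w^2 - w - 6)^2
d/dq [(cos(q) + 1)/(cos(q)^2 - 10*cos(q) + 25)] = (cos(q) + 7)*sin(q)/(cos(q) - 5)^3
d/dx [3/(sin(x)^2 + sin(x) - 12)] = -3*(2*sin(x) + 1)*cos(x)/(sin(x)^2 + sin(x) - 12)^2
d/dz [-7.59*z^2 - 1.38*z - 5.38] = -15.18*z - 1.38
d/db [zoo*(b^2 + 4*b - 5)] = zoo*(b + 2)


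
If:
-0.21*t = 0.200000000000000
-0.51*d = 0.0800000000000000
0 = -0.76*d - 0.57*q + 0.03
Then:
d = -0.16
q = 0.26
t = -0.95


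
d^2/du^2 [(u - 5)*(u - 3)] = 2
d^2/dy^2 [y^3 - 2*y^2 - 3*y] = 6*y - 4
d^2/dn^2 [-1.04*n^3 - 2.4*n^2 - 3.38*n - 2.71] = -6.24*n - 4.8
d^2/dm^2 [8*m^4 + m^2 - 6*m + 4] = 96*m^2 + 2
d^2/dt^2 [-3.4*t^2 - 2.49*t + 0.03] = -6.80000000000000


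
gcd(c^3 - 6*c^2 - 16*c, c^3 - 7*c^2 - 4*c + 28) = c + 2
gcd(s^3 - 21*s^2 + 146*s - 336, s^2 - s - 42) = s - 7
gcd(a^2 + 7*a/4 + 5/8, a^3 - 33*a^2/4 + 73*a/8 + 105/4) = a + 5/4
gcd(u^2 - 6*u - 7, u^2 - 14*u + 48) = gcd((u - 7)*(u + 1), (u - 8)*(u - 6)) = 1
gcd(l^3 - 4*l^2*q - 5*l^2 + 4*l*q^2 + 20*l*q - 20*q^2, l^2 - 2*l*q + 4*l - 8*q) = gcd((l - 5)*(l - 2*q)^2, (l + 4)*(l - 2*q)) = -l + 2*q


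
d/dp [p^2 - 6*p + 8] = 2*p - 6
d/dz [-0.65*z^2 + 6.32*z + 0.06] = 6.32 - 1.3*z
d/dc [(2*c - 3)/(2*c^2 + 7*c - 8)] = (-4*c^2 + 12*c + 5)/(4*c^4 + 28*c^3 + 17*c^2 - 112*c + 64)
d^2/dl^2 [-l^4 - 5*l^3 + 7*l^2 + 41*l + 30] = -12*l^2 - 30*l + 14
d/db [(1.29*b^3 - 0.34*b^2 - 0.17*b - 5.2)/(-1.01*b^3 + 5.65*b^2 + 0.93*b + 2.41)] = (4.44089209850063e-16*b^5 + 6.9451*b^4 + 2.056*b^3 - 5.785*b^2 + 57.1212*b + 4.4263)/(1.0201*b^6 - 11.413*b^5 + 30.0439*b^4 + 5.6408*b^3 + 28.0979*b^2 + 4.4826*b + 5.8081)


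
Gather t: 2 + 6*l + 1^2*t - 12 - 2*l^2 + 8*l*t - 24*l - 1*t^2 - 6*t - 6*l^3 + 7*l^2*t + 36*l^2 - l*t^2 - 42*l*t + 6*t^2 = -6*l^3 + 34*l^2 - 18*l + t^2*(5 - l) + t*(7*l^2 - 34*l - 5) - 10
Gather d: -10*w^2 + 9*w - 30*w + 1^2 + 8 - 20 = -10*w^2 - 21*w - 11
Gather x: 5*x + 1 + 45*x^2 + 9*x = 45*x^2 + 14*x + 1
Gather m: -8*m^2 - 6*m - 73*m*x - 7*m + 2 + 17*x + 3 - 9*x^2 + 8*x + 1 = -8*m^2 + m*(-73*x - 13) - 9*x^2 + 25*x + 6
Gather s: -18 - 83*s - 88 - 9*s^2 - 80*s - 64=-9*s^2 - 163*s - 170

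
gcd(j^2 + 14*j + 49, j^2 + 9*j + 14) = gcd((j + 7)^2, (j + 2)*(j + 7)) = j + 7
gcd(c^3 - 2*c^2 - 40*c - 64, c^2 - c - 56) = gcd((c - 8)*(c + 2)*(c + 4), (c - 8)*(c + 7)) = c - 8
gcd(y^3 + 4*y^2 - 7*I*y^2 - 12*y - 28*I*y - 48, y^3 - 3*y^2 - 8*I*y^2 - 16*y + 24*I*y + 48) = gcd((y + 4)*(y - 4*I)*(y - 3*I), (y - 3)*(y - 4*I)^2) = y - 4*I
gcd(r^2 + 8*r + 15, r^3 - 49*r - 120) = r^2 + 8*r + 15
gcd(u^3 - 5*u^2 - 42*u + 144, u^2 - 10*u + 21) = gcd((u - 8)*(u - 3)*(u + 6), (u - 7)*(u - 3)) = u - 3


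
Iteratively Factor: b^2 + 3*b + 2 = (b + 1)*(b + 2)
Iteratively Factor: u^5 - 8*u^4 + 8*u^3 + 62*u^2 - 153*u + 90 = (u - 5)*(u^4 - 3*u^3 - 7*u^2 + 27*u - 18) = (u - 5)*(u - 2)*(u^3 - u^2 - 9*u + 9) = (u - 5)*(u - 3)*(u - 2)*(u^2 + 2*u - 3) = (u - 5)*(u - 3)*(u - 2)*(u + 3)*(u - 1)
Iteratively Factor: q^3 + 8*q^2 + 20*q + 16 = (q + 2)*(q^2 + 6*q + 8) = (q + 2)^2*(q + 4)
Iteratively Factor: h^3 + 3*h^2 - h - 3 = (h + 1)*(h^2 + 2*h - 3) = (h + 1)*(h + 3)*(h - 1)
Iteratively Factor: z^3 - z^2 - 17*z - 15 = (z - 5)*(z^2 + 4*z + 3) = (z - 5)*(z + 3)*(z + 1)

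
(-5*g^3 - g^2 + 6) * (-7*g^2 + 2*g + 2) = 35*g^5 - 3*g^4 - 12*g^3 - 44*g^2 + 12*g + 12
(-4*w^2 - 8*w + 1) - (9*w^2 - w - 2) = -13*w^2 - 7*w + 3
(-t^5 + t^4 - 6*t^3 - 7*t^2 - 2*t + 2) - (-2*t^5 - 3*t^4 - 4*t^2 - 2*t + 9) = t^5 + 4*t^4 - 6*t^3 - 3*t^2 - 7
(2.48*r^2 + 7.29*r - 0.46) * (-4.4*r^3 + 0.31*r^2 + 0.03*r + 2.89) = -10.912*r^5 - 31.3072*r^4 + 4.3583*r^3 + 7.2433*r^2 + 21.0543*r - 1.3294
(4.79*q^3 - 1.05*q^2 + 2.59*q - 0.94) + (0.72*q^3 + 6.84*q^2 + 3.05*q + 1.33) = 5.51*q^3 + 5.79*q^2 + 5.64*q + 0.39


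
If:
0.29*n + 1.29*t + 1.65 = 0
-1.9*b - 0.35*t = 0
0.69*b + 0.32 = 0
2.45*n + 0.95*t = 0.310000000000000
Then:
No Solution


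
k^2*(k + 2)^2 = k^4 + 4*k^3 + 4*k^2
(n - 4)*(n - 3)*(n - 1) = n^3 - 8*n^2 + 19*n - 12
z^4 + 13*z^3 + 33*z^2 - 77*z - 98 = (z - 2)*(z + 1)*(z + 7)^2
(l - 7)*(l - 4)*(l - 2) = l^3 - 13*l^2 + 50*l - 56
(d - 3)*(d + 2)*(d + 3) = d^3 + 2*d^2 - 9*d - 18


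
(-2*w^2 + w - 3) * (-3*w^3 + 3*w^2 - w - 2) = 6*w^5 - 9*w^4 + 14*w^3 - 6*w^2 + w + 6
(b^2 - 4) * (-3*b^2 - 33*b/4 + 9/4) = -3*b^4 - 33*b^3/4 + 57*b^2/4 + 33*b - 9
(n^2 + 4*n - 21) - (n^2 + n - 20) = 3*n - 1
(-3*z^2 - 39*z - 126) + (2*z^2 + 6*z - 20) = -z^2 - 33*z - 146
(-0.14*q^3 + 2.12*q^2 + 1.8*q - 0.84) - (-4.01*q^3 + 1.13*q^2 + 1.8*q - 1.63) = 3.87*q^3 + 0.99*q^2 + 0.79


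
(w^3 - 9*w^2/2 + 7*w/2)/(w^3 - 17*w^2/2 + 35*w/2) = (w - 1)/(w - 5)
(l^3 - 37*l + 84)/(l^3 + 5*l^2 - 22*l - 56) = (l - 3)/(l + 2)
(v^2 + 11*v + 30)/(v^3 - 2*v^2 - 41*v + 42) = (v + 5)/(v^2 - 8*v + 7)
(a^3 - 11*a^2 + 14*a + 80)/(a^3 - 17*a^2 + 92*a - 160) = (a + 2)/(a - 4)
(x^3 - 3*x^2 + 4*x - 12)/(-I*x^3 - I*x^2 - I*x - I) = I*(x^3 - 3*x^2 + 4*x - 12)/(x^3 + x^2 + x + 1)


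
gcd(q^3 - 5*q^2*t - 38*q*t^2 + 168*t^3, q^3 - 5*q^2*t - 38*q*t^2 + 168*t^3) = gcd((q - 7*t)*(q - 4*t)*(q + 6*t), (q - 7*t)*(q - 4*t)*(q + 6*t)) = q^3 - 5*q^2*t - 38*q*t^2 + 168*t^3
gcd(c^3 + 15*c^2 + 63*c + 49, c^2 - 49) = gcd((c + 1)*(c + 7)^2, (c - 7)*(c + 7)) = c + 7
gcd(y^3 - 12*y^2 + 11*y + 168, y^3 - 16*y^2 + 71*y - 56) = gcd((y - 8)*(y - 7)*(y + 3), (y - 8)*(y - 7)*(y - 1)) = y^2 - 15*y + 56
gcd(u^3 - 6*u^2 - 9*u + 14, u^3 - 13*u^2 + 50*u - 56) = u - 7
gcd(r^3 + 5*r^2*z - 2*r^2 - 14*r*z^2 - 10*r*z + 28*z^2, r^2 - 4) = r - 2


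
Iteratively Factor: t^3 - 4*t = (t + 2)*(t^2 - 2*t) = t*(t + 2)*(t - 2)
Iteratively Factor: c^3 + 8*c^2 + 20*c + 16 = (c + 2)*(c^2 + 6*c + 8) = (c + 2)*(c + 4)*(c + 2)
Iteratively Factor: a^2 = (a)*(a)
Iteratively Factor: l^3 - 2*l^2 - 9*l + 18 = (l + 3)*(l^2 - 5*l + 6) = (l - 2)*(l + 3)*(l - 3)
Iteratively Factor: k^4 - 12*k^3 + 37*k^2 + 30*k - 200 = (k + 2)*(k^3 - 14*k^2 + 65*k - 100) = (k - 5)*(k + 2)*(k^2 - 9*k + 20) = (k - 5)^2*(k + 2)*(k - 4)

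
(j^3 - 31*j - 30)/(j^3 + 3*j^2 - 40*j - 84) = (j^2 + 6*j + 5)/(j^2 + 9*j + 14)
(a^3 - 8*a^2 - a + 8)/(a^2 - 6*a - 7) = (a^2 - 9*a + 8)/(a - 7)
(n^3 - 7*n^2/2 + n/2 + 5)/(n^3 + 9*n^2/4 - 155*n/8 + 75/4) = 4*(n^2 - n - 2)/(4*n^2 + 19*n - 30)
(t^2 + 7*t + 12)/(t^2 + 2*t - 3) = (t + 4)/(t - 1)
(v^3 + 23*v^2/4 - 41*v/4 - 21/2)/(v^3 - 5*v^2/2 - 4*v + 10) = (4*v^2 + 31*v + 21)/(2*(2*v^2 - v - 10))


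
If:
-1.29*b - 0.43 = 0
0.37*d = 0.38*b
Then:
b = -0.33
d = -0.34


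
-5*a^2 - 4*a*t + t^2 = (-5*a + t)*(a + t)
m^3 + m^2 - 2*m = m*(m - 1)*(m + 2)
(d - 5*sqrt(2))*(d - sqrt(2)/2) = d^2 - 11*sqrt(2)*d/2 + 5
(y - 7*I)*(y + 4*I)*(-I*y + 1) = -I*y^3 - 2*y^2 - 31*I*y + 28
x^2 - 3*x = x*(x - 3)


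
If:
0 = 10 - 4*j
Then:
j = 5/2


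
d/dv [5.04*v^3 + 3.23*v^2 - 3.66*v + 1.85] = 15.12*v^2 + 6.46*v - 3.66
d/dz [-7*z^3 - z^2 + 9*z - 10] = -21*z^2 - 2*z + 9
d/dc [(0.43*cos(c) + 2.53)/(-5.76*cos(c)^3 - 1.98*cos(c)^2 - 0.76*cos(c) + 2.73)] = -(4.9536*cos(c)^3 + 44.5698*cos(c)^2 + 10.0188*cos(c) + 3.09670000000001)*sin(c)/(5.76*cos(c)^3 + 1.98*cos(c)^2 + 0.76*cos(c) - 2.73)^2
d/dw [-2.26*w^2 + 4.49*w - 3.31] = 4.49 - 4.52*w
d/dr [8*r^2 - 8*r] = 16*r - 8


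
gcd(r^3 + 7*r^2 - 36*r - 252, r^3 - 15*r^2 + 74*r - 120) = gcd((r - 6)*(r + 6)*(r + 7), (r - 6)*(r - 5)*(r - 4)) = r - 6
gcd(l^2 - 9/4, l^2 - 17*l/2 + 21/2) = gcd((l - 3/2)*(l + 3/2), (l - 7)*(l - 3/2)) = l - 3/2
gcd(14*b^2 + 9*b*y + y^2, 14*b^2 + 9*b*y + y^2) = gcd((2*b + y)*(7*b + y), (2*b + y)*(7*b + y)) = 14*b^2 + 9*b*y + y^2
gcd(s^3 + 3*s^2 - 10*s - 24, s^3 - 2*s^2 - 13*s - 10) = s + 2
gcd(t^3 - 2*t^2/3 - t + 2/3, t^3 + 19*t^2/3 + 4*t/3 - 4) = t^2 + t/3 - 2/3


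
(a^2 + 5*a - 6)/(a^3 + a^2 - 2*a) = (a + 6)/(a*(a + 2))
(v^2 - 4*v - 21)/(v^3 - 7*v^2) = (v + 3)/v^2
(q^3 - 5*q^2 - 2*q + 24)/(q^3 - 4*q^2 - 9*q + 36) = (q + 2)/(q + 3)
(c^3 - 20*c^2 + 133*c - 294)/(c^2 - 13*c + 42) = c - 7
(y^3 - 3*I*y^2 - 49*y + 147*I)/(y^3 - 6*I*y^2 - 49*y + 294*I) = (y - 3*I)/(y - 6*I)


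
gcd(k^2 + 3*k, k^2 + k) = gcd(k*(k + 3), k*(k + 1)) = k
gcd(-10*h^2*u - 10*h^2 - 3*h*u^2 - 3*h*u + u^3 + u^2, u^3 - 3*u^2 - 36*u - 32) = u + 1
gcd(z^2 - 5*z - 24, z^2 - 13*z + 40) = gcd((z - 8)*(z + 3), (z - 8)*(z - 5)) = z - 8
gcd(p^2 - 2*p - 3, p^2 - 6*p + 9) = p - 3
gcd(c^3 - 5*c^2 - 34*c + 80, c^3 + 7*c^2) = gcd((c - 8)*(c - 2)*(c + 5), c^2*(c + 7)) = 1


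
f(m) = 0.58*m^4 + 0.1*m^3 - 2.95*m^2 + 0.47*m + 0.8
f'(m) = 2.32*m^3 + 0.3*m^2 - 5.9*m + 0.47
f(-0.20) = 0.59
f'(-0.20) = 1.64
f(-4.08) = 103.70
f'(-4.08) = -128.03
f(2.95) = 23.01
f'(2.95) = 45.24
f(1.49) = -1.86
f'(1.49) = 0.02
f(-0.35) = 0.28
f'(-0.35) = 2.47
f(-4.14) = 111.58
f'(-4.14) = -134.58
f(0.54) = 0.26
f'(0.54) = -2.26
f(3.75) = 81.05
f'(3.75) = 104.91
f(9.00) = 3644.36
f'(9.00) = 1662.95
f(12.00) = 11781.32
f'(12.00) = 3981.83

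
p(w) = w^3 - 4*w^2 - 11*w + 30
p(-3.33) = -14.65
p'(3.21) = -5.77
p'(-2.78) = 34.43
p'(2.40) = -12.92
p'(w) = 3*w^2 - 8*w - 11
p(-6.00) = -264.00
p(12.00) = 1050.00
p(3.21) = -13.45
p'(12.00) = 325.00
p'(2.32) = -13.41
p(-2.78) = 8.18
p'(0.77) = -15.38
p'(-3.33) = 48.91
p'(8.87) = 154.07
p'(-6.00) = 145.00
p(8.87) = 315.59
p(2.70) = -9.18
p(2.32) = -4.56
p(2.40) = -5.62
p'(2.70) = -10.73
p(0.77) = 19.61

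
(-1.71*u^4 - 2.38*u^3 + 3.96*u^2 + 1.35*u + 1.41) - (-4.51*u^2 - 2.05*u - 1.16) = -1.71*u^4 - 2.38*u^3 + 8.47*u^2 + 3.4*u + 2.57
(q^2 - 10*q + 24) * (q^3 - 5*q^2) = q^5 - 15*q^4 + 74*q^3 - 120*q^2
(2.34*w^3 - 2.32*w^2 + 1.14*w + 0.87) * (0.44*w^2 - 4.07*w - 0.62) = 1.0296*w^5 - 10.5446*w^4 + 8.4932*w^3 - 2.8186*w^2 - 4.2477*w - 0.5394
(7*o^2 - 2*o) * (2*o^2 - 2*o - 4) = 14*o^4 - 18*o^3 - 24*o^2 + 8*o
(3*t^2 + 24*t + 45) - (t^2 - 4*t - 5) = 2*t^2 + 28*t + 50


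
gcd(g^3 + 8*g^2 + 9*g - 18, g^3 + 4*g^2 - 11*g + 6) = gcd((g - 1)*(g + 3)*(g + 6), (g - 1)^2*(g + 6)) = g^2 + 5*g - 6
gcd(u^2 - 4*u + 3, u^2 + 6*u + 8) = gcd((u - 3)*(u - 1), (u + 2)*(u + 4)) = 1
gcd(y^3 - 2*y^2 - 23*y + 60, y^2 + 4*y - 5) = y + 5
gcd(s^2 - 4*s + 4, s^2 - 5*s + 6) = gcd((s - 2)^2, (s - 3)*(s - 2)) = s - 2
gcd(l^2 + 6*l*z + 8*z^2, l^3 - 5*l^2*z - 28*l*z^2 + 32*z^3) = l + 4*z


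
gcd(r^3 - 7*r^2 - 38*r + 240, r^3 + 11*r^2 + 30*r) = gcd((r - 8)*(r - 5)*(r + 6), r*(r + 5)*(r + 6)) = r + 6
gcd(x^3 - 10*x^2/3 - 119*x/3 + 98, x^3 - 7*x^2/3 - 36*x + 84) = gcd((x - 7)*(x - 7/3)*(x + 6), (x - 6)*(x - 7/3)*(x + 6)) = x^2 + 11*x/3 - 14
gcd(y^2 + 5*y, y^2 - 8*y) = y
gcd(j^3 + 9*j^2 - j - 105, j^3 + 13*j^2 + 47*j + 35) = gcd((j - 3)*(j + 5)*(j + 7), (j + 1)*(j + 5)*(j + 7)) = j^2 + 12*j + 35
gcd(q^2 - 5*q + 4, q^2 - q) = q - 1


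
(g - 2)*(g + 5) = g^2 + 3*g - 10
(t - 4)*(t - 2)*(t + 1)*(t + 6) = t^4 + t^3 - 28*t^2 + 20*t + 48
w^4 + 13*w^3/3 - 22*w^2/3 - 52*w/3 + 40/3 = (w - 2)*(w - 2/3)*(w + 2)*(w + 5)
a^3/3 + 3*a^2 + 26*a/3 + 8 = (a/3 + 1)*(a + 2)*(a + 4)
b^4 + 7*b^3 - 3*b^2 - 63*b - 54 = (b - 3)*(b + 1)*(b + 3)*(b + 6)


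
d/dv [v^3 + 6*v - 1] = 3*v^2 + 6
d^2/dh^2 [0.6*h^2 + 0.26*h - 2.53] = 1.20000000000000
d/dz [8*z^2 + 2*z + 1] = 16*z + 2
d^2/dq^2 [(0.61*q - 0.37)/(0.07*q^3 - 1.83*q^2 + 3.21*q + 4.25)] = (0.017934*q^5 - 0.490602*q^4 + 4.569876*q^3 - 10.111092*q^2 + 42.167046*q - 30.024234)/(0.000343*q^9 - 0.026901*q^8 + 0.750456*q^7 - 8.533218*q^6 + 31.147218*q^5 - 8.141184*q^4 - 112.925364*q^3 + 32.21415*q^2 + 173.941875*q + 76.765625)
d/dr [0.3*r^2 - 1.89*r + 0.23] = 0.6*r - 1.89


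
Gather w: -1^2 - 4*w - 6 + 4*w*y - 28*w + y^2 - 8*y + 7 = w*(4*y - 32) + y^2 - 8*y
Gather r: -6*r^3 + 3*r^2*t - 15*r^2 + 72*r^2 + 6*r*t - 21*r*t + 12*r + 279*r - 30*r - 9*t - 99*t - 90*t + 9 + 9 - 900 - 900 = -6*r^3 + r^2*(3*t + 57) + r*(261 - 15*t) - 198*t - 1782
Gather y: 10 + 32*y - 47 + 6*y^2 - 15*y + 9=6*y^2 + 17*y - 28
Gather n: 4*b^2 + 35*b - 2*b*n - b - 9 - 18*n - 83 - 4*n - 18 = 4*b^2 + 34*b + n*(-2*b - 22) - 110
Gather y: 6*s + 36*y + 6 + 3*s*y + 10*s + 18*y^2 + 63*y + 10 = 16*s + 18*y^2 + y*(3*s + 99) + 16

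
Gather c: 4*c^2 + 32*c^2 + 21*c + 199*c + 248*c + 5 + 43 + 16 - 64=36*c^2 + 468*c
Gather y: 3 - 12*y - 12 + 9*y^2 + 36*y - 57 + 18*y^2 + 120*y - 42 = 27*y^2 + 144*y - 108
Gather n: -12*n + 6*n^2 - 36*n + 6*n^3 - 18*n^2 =6*n^3 - 12*n^2 - 48*n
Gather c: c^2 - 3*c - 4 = c^2 - 3*c - 4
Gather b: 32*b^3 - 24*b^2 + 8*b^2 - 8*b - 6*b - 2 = 32*b^3 - 16*b^2 - 14*b - 2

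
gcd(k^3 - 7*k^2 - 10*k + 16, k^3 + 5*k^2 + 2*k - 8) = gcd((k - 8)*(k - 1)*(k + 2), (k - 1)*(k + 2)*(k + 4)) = k^2 + k - 2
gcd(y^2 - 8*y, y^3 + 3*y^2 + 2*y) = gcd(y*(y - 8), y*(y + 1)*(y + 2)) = y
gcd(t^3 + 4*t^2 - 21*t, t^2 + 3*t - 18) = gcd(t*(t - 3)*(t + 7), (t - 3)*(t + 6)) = t - 3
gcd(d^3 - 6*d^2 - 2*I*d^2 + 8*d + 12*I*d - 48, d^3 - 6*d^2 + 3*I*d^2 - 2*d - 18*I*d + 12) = d^2 + d*(-6 + 2*I) - 12*I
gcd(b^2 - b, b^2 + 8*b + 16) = 1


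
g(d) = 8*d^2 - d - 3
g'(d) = 16*d - 1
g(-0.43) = -1.09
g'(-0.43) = -7.88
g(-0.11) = -2.79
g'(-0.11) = -2.76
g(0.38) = -2.22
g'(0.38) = 5.08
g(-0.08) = -2.87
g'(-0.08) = -2.28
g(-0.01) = -2.99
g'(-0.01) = -1.16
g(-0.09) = -2.85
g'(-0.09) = -2.44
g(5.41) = 225.73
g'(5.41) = 85.56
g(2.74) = 54.32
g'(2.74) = 42.84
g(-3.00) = 72.00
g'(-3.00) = -49.00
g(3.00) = 66.00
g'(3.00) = 47.00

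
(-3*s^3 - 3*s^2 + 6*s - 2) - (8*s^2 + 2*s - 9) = -3*s^3 - 11*s^2 + 4*s + 7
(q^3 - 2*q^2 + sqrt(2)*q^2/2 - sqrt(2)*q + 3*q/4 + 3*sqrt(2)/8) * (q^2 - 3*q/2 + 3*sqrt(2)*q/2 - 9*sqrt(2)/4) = q^5 - 7*q^4/2 + 2*sqrt(2)*q^4 - 7*sqrt(2)*q^3 + 21*q^3/4 - 51*q^2/8 + 15*sqrt(2)*q^2/2 - 9*sqrt(2)*q/4 + 45*q/8 - 27/16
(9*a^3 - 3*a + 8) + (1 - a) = 9*a^3 - 4*a + 9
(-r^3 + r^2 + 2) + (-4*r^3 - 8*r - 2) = -5*r^3 + r^2 - 8*r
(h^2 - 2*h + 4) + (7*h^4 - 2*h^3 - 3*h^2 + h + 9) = 7*h^4 - 2*h^3 - 2*h^2 - h + 13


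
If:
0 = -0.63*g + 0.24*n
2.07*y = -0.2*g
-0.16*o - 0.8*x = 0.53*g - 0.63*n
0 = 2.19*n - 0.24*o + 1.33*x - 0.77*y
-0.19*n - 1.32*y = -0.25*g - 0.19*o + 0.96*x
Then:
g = 0.00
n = 0.00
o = 0.00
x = 0.00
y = 0.00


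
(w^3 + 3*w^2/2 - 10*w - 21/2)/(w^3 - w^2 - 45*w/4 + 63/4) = 2*(w + 1)/(2*w - 3)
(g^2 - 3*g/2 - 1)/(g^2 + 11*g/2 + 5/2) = (g - 2)/(g + 5)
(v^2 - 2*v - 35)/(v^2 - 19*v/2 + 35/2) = 2*(v + 5)/(2*v - 5)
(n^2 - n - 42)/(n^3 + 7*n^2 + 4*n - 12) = (n - 7)/(n^2 + n - 2)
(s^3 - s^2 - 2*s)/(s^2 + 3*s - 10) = s*(s + 1)/(s + 5)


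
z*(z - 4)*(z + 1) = z^3 - 3*z^2 - 4*z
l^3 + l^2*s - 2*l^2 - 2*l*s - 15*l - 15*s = (l - 5)*(l + 3)*(l + s)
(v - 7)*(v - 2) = v^2 - 9*v + 14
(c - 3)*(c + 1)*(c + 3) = c^3 + c^2 - 9*c - 9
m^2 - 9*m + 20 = (m - 5)*(m - 4)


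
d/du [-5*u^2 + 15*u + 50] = 15 - 10*u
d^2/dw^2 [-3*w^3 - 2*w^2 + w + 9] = -18*w - 4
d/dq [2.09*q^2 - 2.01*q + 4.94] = 4.18*q - 2.01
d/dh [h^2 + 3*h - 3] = 2*h + 3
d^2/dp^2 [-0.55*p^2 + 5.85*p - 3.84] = -1.10000000000000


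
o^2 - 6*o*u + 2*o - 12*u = (o + 2)*(o - 6*u)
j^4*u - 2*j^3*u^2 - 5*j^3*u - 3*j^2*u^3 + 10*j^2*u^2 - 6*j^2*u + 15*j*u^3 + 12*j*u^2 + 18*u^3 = (j - 6)*(j - 3*u)*(j + u)*(j*u + u)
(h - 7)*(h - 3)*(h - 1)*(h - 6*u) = h^4 - 6*h^3*u - 11*h^3 + 66*h^2*u + 31*h^2 - 186*h*u - 21*h + 126*u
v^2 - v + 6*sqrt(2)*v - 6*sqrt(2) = (v - 1)*(v + 6*sqrt(2))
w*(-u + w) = -u*w + w^2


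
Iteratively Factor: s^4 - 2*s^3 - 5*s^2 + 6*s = (s - 3)*(s^3 + s^2 - 2*s) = (s - 3)*(s + 2)*(s^2 - s) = s*(s - 3)*(s + 2)*(s - 1)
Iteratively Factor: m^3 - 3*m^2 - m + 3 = (m - 3)*(m^2 - 1) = (m - 3)*(m - 1)*(m + 1)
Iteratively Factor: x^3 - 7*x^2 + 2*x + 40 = (x + 2)*(x^2 - 9*x + 20) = (x - 5)*(x + 2)*(x - 4)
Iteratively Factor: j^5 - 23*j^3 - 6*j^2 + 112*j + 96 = (j + 4)*(j^4 - 4*j^3 - 7*j^2 + 22*j + 24) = (j - 4)*(j + 4)*(j^3 - 7*j - 6) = (j - 4)*(j - 3)*(j + 4)*(j^2 + 3*j + 2) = (j - 4)*(j - 3)*(j + 2)*(j + 4)*(j + 1)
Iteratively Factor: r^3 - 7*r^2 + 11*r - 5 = (r - 1)*(r^2 - 6*r + 5) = (r - 1)^2*(r - 5)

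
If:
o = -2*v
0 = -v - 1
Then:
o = 2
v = -1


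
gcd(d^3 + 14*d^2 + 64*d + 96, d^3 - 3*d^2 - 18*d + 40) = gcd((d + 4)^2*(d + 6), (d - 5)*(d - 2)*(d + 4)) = d + 4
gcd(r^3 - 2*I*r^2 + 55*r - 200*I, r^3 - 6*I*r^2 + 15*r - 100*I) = r^2 - 10*I*r - 25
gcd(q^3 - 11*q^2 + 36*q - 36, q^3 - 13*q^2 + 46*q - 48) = q^2 - 5*q + 6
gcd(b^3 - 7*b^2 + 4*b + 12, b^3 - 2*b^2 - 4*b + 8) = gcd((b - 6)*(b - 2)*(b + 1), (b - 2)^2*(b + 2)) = b - 2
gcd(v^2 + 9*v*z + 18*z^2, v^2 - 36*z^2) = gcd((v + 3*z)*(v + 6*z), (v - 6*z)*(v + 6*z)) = v + 6*z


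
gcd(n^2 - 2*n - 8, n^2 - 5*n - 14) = n + 2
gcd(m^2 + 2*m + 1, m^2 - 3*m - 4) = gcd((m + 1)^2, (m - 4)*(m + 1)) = m + 1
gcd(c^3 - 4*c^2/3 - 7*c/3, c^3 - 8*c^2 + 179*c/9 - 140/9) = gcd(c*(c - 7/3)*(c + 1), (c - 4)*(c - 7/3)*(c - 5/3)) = c - 7/3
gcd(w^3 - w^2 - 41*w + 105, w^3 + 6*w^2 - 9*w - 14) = w + 7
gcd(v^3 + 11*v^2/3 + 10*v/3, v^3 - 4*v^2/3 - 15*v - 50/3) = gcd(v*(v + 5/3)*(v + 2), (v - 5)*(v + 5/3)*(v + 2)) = v^2 + 11*v/3 + 10/3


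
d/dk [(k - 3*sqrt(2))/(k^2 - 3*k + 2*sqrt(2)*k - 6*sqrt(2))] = (k^2 - 3*k + 2*sqrt(2)*k - (k - 3*sqrt(2))*(2*k - 3 + 2*sqrt(2)) - 6*sqrt(2))/(k^2 - 3*k + 2*sqrt(2)*k - 6*sqrt(2))^2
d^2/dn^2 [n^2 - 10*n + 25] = 2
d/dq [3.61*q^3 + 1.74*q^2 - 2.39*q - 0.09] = 10.83*q^2 + 3.48*q - 2.39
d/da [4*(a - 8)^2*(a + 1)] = 12*(a - 8)*(a - 2)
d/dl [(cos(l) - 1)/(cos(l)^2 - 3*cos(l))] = (sin(l) + 3*sin(l)/cos(l)^2 - 2*tan(l))/(cos(l) - 3)^2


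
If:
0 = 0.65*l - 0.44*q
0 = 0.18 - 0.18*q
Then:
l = 0.68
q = 1.00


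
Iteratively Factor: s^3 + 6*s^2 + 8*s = (s)*(s^2 + 6*s + 8) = s*(s + 4)*(s + 2)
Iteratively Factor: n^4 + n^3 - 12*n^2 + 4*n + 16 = (n - 2)*(n^3 + 3*n^2 - 6*n - 8) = (n - 2)*(n + 1)*(n^2 + 2*n - 8) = (n - 2)^2*(n + 1)*(n + 4)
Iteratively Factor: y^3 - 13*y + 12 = (y + 4)*(y^2 - 4*y + 3) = (y - 1)*(y + 4)*(y - 3)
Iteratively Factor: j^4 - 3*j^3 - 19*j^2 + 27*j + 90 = (j - 3)*(j^3 - 19*j - 30) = (j - 5)*(j - 3)*(j^2 + 5*j + 6) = (j - 5)*(j - 3)*(j + 2)*(j + 3)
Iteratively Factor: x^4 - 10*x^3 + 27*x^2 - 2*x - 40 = (x + 1)*(x^3 - 11*x^2 + 38*x - 40) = (x - 2)*(x + 1)*(x^2 - 9*x + 20) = (x - 5)*(x - 2)*(x + 1)*(x - 4)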